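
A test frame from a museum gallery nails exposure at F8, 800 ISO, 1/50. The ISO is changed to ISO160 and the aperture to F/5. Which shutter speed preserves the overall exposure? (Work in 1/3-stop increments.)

1/25s

ISO: 800 → 640 → 500 → 400 → 320 → 250 → 200 → 160 — 2 1/3 stops lower (darker).
Aperture: f/8 → f/7.1 → f/6.3 → f/5.6 → f/5 — 1 1/3 stops larger aperture (brighter).
Net change so far: 1 stop darker. Offset with the shutter speed: 1/50 → 1/40 → 1/30 → 1/25.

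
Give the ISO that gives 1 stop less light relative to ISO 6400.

ISO 3200

ISO: 6400 → 3200 — 1 stop dropped (darker).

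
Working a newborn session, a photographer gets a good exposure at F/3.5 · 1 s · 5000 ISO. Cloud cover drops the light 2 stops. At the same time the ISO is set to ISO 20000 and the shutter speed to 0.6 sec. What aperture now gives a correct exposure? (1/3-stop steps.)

Scene light: 2 stops darker.
ISO: 5000 → 6400 → 8000 → 10000 → 12800 → 16000 → 20000 — 2 stops higher (brighter).
Shutter speed: 1 → 0.8 → 0.6 — 2/3 stop faster (darker).
Net so far: 2/3 stop darker. Aperture: f/3.5 → f/3.2 → f/2.8.

f/2.8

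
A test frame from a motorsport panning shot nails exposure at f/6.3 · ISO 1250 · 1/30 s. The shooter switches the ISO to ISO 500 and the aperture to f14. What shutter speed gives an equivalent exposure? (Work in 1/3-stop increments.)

0.4 s

ISO: 1250 → 1000 → 800 → 640 → 500 — 1 1/3 stops lower (darker).
Aperture: f/6.3 → f/7.1 → f/8 → f/9 → f/10 → f/11 → f/13 → f/14 — 2 1/3 stops smaller aperture (darker).
Net change so far: 3 2/3 stops darker. Offset with the shutter speed: 1/30 → 1/25 → 1/20 → 1/15 → 1/13 → 1/10 → 1/8 → 1/6 → 1/5 → 1/4 → 0.3 → 0.4.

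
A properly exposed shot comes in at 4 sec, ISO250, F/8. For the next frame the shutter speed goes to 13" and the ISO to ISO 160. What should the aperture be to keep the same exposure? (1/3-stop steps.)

f/11

Shutter speed: 4 → 5 → 6 → 8 → 10 → 13 — 1 2/3 stops slower (brighter).
ISO: 250 → 200 → 160 — 2/3 stop dropped (darker).
Net change so far: 1 stop brighter. Offset with the aperture: f/8 → f/9 → f/10 → f/11.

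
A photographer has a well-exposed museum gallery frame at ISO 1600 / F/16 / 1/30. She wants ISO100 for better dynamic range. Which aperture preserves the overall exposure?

ISO: 1600 → 800 → 400 → 200 → 100 — 4 stops dropped (darker).
Need 4 stops brighter from the aperture: f/16 → f/11 → f/8 → f/5.6 → f/4.

f/4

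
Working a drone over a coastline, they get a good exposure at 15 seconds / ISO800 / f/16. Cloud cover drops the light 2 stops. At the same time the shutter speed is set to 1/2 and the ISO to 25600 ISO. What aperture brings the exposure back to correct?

f/8

Scene light: 2 stops darker.
Shutter speed: 15 → 8 → 4 → 2 → 1 → 1/2 — 5 stops faster (darker).
ISO: 800 → 1600 → 3200 → 6400 → 12800 → 25600 — 5 stops raised (brighter).
Net so far: 2 stops darker. Aperture: f/16 → f/11 → f/8.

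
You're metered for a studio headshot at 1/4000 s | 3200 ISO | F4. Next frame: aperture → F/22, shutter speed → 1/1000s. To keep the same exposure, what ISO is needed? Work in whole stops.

Aperture: f/4 → f/5.6 → f/8 → f/11 → f/16 → f/22 — 5 stops stopped down (darker).
Shutter speed: 1/4000 → 1/2000 → 1/1000 — 2 stops longer (brighter).
Net change so far: 3 stops darker. Offset with the ISO: 3200 → 6400 → 12800 → 25600.

ISO 25600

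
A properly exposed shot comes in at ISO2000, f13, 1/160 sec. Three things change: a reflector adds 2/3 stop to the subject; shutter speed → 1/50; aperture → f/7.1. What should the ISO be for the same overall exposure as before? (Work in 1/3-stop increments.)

ISO 125

Scene light: 2/3 stop brighter.
Shutter speed: 1/160 → 1/125 → 1/100 → 1/80 → 1/60 → 1/50 — 1 2/3 stops slower (brighter).
Aperture: f/13 → f/11 → f/10 → f/9 → f/8 → f/7.1 — 1 2/3 stops opened up (brighter).
Net so far: 4 stops brighter. ISO: 2000 → 1600 → 1250 → 1000 → 800 → 640 → 500 → 400 → 320 → 250 → 200 → 160 → 125.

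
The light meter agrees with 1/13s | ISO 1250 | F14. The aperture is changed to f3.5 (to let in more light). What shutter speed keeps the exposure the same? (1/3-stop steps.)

1/200s

Aperture: f/14 → f/13 → f/11 → f/10 → f/9 → f/8 → f/7.1 → f/6.3 → f/5.6 → f/5 → f/4.5 → f/4 → f/3.5 — 4 stops wider (brighter).
Need 4 stops darker from the shutter speed: 1/13 → 1/15 → 1/20 → 1/25 → 1/30 → 1/40 → 1/50 → 1/60 → 1/80 → 1/100 → 1/125 → 1/160 → 1/200.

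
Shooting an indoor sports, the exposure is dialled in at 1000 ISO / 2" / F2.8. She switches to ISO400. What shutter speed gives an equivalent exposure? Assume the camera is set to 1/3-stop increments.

ISO: 1000 → 800 → 640 → 500 → 400 — 1 1/3 stops lower (darker).
Need 1 1/3 stops brighter from the shutter speed: 2 → 2.5 → 3.2 → 4 → 5.

5 s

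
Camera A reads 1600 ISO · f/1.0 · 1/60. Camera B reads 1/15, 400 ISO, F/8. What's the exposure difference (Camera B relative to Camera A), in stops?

6 stops darker

Aperture: f/1.0 → f/1.4 → f/2 → f/2.8 → f/4 → f/5.6 → f/8 — 6 stops smaller aperture (darker).
Shutter speed: 1/60 → 1/30 → 1/15 — 2 stops longer (brighter).
ISO: 1600 → 800 → 400 — 2 stops dropped (darker).
Net: −6 +2 −2 = −6 stops.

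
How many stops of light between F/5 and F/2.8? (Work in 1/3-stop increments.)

1 2/3 stops

f/5 → f/4.5 → f/4 → f/3.5 → f/3.2 → f/2.8 — count the steps: 5 third-stops = 1 2/3 stops.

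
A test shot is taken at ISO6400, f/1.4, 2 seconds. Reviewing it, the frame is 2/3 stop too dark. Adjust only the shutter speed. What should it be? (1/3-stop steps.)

3.2 s

Underexposed by 2/3 stop → need 2/3 stop brighter.
Shutter speed: 2 → 2.5 → 3.2.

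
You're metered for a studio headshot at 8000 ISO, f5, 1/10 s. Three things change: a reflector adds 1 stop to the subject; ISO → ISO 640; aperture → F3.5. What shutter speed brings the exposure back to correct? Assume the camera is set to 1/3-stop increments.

0.3 s

Scene light: 1 stop brighter.
ISO: 8000 → 6400 → 5000 → 4000 → 3200 → 2500 → 2000 → 1600 → 1250 → 1000 → 800 → 640 — 3 2/3 stops lower (darker).
Aperture: f/5 → f/4.5 → f/4 → f/3.5 — 1 stop wider (brighter).
Net so far: 1 2/3 stops darker. Shutter speed: 1/10 → 1/8 → 1/6 → 1/5 → 1/4 → 0.3.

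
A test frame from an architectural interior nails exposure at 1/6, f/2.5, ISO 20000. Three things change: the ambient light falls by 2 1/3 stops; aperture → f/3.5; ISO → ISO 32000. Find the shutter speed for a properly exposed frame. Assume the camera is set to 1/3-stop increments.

Scene light: 2 1/3 stops darker.
Aperture: f/2.5 → f/2.8 → f/3.2 → f/3.5 — 1 stop stopped down (darker).
ISO: 20000 → 25600 → 32000 — 2/3 stop higher (brighter).
Net so far: 2 2/3 stops darker. Shutter speed: 1/6 → 1/5 → 1/4 → 0.3 → 0.4 → 0.5 → 0.6 → 0.8 → 1.

1 s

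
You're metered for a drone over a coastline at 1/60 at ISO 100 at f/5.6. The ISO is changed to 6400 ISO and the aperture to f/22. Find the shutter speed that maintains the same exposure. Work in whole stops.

1/250s

ISO: 100 → 200 → 400 → 800 → 1600 → 3200 → 6400 — 6 stops higher (brighter).
Aperture: f/5.6 → f/8 → f/11 → f/16 → f/22 — 4 stops smaller aperture (darker).
Net change so far: 2 stops brighter. Offset with the shutter speed: 1/60 → 1/125 → 1/250.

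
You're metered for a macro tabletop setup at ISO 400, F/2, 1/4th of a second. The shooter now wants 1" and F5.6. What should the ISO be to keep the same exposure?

Shutter speed: 1/4 → 1/2 → 1 — 2 stops longer (brighter).
Aperture: f/2 → f/2.8 → f/4 → f/5.6 — 3 stops stopped down (darker).
Net change so far: 1 stop darker. Offset with the ISO: 400 → 800.

ISO 800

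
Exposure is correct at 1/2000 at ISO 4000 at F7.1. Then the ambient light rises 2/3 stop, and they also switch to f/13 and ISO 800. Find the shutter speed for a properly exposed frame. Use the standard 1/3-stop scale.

1/200s

Scene light: 2/3 stop brighter.
Aperture: f/7.1 → f/8 → f/9 → f/10 → f/11 → f/13 — 1 2/3 stops stopped down (darker).
ISO: 4000 → 3200 → 2500 → 2000 → 1600 → 1250 → 1000 → 800 — 2 1/3 stops dropped (darker).
Net so far: 3 1/3 stops darker. Shutter speed: 1/2000 → 1/1600 → 1/1250 → 1/1000 → 1/800 → 1/640 → 1/500 → 1/400 → 1/320 → 1/250 → 1/200.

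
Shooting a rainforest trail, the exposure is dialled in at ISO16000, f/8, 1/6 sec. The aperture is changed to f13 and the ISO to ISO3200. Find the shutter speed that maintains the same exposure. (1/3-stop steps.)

2 s

Aperture: f/8 → f/9 → f/10 → f/11 → f/13 — 1 1/3 stops stopped down (darker).
ISO: 16000 → 12800 → 10000 → 8000 → 6400 → 5000 → 4000 → 3200 — 2 1/3 stops lower (darker).
Net change so far: 3 2/3 stops darker. Offset with the shutter speed: 1/6 → 1/5 → 1/4 → 0.3 → 0.4 → 0.5 → 0.6 → 0.8 → 1 → 1.3 → 1.6 → 2.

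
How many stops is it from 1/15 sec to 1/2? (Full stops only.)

3 stops

1/15 → 1/8 → 1/4 → 1/2 — count the steps: 3 stops.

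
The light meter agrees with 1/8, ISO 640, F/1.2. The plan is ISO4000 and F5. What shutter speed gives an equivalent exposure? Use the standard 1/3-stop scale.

0.3 s

ISO: 640 → 800 → 1000 → 1250 → 1600 → 2000 → 2500 → 3200 → 4000 — 2 2/3 stops higher (brighter).
Aperture: f/1.2 → f/1.4 → f/1.6 → f/1.8 → f/2 → f/2.2 → f/2.5 → f/2.8 → f/3.2 → f/3.5 → f/4 → f/4.5 → f/5 — 4 stops stopped down (darker).
Net change so far: 1 1/3 stops darker. Offset with the shutter speed: 1/8 → 1/6 → 1/5 → 1/4 → 0.3.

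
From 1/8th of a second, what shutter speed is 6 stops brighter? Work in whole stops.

Shutter speed: 1/8 → 1/4 → 1/2 → 1 → 2 → 4 → 8 — 6 stops slower (brighter).

8 s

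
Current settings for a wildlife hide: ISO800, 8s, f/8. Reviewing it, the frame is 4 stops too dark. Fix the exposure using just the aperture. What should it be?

f/2

Underexposed by 4 stops → need 4 stops brighter.
Aperture: f/8 → f/5.6 → f/4 → f/2.8 → f/2.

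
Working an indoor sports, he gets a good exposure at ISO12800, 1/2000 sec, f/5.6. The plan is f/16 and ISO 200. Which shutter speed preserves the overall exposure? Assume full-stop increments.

Aperture: f/5.6 → f/8 → f/11 → f/16 — 3 stops smaller aperture (darker).
ISO: 12800 → 6400 → 3200 → 1600 → 800 → 400 → 200 — 6 stops lower (darker).
Net change so far: 9 stops darker. Offset with the shutter speed: 1/2000 → 1/1000 → 1/500 → 1/250 → 1/125 → 1/60 → 1/30 → 1/15 → 1/8 → 1/4.

1/4s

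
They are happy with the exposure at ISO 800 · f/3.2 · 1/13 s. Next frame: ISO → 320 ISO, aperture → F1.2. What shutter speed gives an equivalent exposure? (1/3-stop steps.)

1/30s

ISO: 800 → 640 → 500 → 400 → 320 — 1 1/3 stops dropped (darker).
Aperture: f/3.2 → f/2.8 → f/2.5 → f/2.2 → f/2 → f/1.8 → f/1.6 → f/1.4 → f/1.2 — 2 2/3 stops larger aperture (brighter).
Net change so far: 1 1/3 stops brighter. Offset with the shutter speed: 1/13 → 1/15 → 1/20 → 1/25 → 1/30.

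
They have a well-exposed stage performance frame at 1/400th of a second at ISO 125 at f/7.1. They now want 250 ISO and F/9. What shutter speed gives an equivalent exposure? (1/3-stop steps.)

1/500s

ISO: 125 → 160 → 200 → 250 — 1 stop higher (brighter).
Aperture: f/7.1 → f/8 → f/9 — 2/3 stop smaller aperture (darker).
Net change so far: 1/3 stop brighter. Offset with the shutter speed: 1/400 → 1/500.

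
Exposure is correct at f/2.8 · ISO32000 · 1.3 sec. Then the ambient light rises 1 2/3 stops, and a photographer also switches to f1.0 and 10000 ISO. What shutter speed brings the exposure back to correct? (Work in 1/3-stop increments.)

Scene light: 1 2/3 stops brighter.
Aperture: f/2.8 → f/2.5 → f/2.2 → f/2 → f/1.8 → f/1.6 → f/1.4 → f/1.2 → f/1.1 → f/1.0 — 3 stops larger aperture (brighter).
ISO: 32000 → 25600 → 20000 → 16000 → 12800 → 10000 — 1 2/3 stops lower (darker).
Net so far: 3 stops brighter. Shutter speed: 1.3 → 1 → 0.8 → 0.6 → 0.5 → 0.4 → 0.3 → 1/4 → 1/5 → 1/6.

1/6s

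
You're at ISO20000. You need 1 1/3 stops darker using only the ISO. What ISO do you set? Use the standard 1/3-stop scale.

ISO: 20000 → 16000 → 12800 → 10000 → 8000 — 1 1/3 stops dropped (darker).

ISO 8000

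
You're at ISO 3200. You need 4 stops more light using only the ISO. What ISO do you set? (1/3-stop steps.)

ISO: 3200 → 4000 → 5000 → 6400 → 8000 → 10000 → 12800 → 16000 → 20000 → 25600 → 32000 → 40000 → 51200 — 4 stops raised (brighter).

ISO 51200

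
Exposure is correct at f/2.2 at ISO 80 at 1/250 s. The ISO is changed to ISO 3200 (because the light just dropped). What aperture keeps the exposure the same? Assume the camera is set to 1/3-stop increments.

f/14

ISO: 80 → 100 → 125 → 160 → 200 → 250 → 320 → 400 → 500 → 640 → 800 → 1000 → 1250 → 1600 → 2000 → 2500 → 3200 — 5 1/3 stops raised (brighter).
Need 5 1/3 stops darker from the aperture: f/2.2 → f/2.5 → f/2.8 → f/3.2 → f/3.5 → f/4 → f/4.5 → f/5 → f/5.6 → f/6.3 → f/7.1 → f/8 → f/9 → f/10 → f/11 → f/13 → f/14.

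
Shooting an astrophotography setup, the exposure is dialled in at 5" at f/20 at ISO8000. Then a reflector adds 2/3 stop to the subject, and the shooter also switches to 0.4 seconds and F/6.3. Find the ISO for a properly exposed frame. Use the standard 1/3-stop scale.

ISO 6400

Scene light: 2/3 stop brighter.
Shutter speed: 5 → 4 → 3.2 → 2.5 → 2 → 1.6 → 1.3 → 1 → 0.8 → 0.6 → 0.5 → 0.4 — 3 2/3 stops shorter (darker).
Aperture: f/20 → f/18 → f/16 → f/14 → f/13 → f/11 → f/10 → f/9 → f/8 → f/7.1 → f/6.3 — 3 1/3 stops opened up (brighter).
Net so far: 1/3 stop brighter. ISO: 8000 → 6400.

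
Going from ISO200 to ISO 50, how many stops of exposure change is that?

2 stops

200 → 100 → 50 — count the steps: 2 stops.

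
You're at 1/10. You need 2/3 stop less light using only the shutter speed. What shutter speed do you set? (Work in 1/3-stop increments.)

1/15s

Shutter speed: 1/10 → 1/13 → 1/15 — 2/3 stop faster (darker).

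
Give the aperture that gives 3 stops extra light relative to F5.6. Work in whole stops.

Aperture: f/5.6 → f/4 → f/2.8 → f/2 — 3 stops wider (brighter).

f/2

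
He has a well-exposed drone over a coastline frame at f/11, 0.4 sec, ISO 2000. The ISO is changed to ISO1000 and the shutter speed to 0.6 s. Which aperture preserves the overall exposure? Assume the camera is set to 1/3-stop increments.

ISO: 2000 → 1600 → 1250 → 1000 — 1 stop dropped (darker).
Shutter speed: 0.4 → 0.5 → 0.6 — 2/3 stop slower (brighter).
Net change so far: 1/3 stop darker. Offset with the aperture: f/11 → f/10.

f/10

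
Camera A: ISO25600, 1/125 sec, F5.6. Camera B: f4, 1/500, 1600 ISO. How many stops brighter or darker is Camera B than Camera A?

Aperture: f/5.6 → f/4 — 1 stop wider (brighter).
Shutter speed: 1/125 → 1/250 → 1/500 — 2 stops shorter (darker).
ISO: 25600 → 12800 → 6400 → 3200 → 1600 — 4 stops lower (darker).
Net: +1 −2 −4 = −5 stops.

5 stops darker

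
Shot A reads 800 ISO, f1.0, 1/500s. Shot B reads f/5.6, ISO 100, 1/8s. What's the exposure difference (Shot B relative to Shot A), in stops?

2 stops darker

Aperture: f/1.0 → f/1.4 → f/2 → f/2.8 → f/4 → f/5.6 — 5 stops stopped down (darker).
Shutter speed: 1/500 → 1/250 → 1/125 → 1/60 → 1/30 → 1/15 → 1/8 — 6 stops slower (brighter).
ISO: 800 → 400 → 200 → 100 — 3 stops dropped (darker).
Net: −5 +6 −3 = −2 stops.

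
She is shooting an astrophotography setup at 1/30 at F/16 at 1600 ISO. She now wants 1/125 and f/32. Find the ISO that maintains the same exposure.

ISO 25600

Shutter speed: 1/30 → 1/60 → 1/125 — 2 stops faster (darker).
Aperture: f/16 → f/22 → f/32 — 2 stops smaller aperture (darker).
Net change so far: 4 stops darker. Offset with the ISO: 1600 → 3200 → 6400 → 12800 → 25600.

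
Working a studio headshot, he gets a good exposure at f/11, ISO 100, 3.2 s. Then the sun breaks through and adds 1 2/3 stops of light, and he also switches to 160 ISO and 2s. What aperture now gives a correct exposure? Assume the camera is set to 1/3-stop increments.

f/20

Scene light: 1 2/3 stops brighter.
ISO: 100 → 125 → 160 — 2/3 stop raised (brighter).
Shutter speed: 3.2 → 2.5 → 2 — 2/3 stop faster (darker).
Net so far: 1 2/3 stops brighter. Aperture: f/11 → f/13 → f/14 → f/16 → f/18 → f/20.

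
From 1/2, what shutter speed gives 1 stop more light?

1 s

Shutter speed: 1/2 → 1 — 1 stop slower (brighter).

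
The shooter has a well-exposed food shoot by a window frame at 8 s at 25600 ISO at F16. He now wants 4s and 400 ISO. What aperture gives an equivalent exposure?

f/1.4

Shutter speed: 8 → 4 — 1 stop shorter (darker).
ISO: 25600 → 12800 → 6400 → 3200 → 1600 → 800 → 400 — 6 stops dropped (darker).
Net change so far: 7 stops darker. Offset with the aperture: f/16 → f/11 → f/8 → f/5.6 → f/4 → f/2.8 → f/2 → f/1.4.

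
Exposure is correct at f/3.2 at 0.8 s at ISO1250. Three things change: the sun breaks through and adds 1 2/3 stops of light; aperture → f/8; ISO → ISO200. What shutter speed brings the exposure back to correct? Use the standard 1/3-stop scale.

Scene light: 1 2/3 stops brighter.
Aperture: f/3.2 → f/3.5 → f/4 → f/4.5 → f/5 → f/5.6 → f/6.3 → f/7.1 → f/8 — 2 2/3 stops smaller aperture (darker).
ISO: 1250 → 1000 → 800 → 640 → 500 → 400 → 320 → 250 → 200 — 2 2/3 stops dropped (darker).
Net so far: 3 2/3 stops darker. Shutter speed: 0.8 → 1 → 1.3 → 1.6 → 2 → 2.5 → 3.2 → 4 → 5 → 6 → 8 → 10.

10 s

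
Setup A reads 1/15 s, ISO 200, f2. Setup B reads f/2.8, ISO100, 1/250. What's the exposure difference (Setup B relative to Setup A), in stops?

6 stops darker

Aperture: f/2 → f/2.8 — 1 stop narrower (darker).
Shutter speed: 1/15 → 1/30 → 1/60 → 1/125 → 1/250 — 4 stops faster (darker).
ISO: 200 → 100 — 1 stop lower (darker).
Net: −1 −4 −1 = −6 stops.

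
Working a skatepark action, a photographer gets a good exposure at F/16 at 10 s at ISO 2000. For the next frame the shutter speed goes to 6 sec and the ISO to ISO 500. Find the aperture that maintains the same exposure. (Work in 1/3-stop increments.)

Shutter speed: 10 → 8 → 6 — 2/3 stop faster (darker).
ISO: 2000 → 1600 → 1250 → 1000 → 800 → 640 → 500 — 2 stops lower (darker).
Net change so far: 2 2/3 stops darker. Offset with the aperture: f/16 → f/14 → f/13 → f/11 → f/10 → f/9 → f/8 → f/7.1 → f/6.3.

f/6.3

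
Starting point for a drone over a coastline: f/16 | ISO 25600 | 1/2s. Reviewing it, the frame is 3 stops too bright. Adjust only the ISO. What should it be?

Overexposed by 3 stops → need 3 stops darker.
ISO: 25600 → 12800 → 6400 → 3200.

ISO 3200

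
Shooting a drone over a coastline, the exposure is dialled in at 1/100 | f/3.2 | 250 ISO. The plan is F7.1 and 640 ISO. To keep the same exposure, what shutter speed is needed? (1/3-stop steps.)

Aperture: f/3.2 → f/3.5 → f/4 → f/4.5 → f/5 → f/5.6 → f/6.3 → f/7.1 — 2 1/3 stops narrower (darker).
ISO: 250 → 320 → 400 → 500 → 640 — 1 1/3 stops higher (brighter).
Net change so far: 1 stop darker. Offset with the shutter speed: 1/100 → 1/80 → 1/60 → 1/50.

1/50s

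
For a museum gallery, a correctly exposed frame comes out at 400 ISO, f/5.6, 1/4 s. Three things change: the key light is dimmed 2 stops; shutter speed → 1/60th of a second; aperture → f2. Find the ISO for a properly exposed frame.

ISO 3200

Scene light: 2 stops darker.
Shutter speed: 1/4 → 1/8 → 1/15 → 1/30 → 1/60 — 4 stops faster (darker).
Aperture: f/5.6 → f/4 → f/2.8 → f/2 — 3 stops larger aperture (brighter).
Net so far: 3 stops darker. ISO: 400 → 800 → 1600 → 3200.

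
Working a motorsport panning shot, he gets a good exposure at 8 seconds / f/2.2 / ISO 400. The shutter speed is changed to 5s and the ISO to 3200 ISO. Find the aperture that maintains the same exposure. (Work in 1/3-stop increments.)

f/5

Shutter speed: 8 → 6 → 5 — 2/3 stop faster (darker).
ISO: 400 → 500 → 640 → 800 → 1000 → 1250 → 1600 → 2000 → 2500 → 3200 — 3 stops higher (brighter).
Net change so far: 2 1/3 stops brighter. Offset with the aperture: f/2.2 → f/2.5 → f/2.8 → f/3.2 → f/3.5 → f/4 → f/4.5 → f/5.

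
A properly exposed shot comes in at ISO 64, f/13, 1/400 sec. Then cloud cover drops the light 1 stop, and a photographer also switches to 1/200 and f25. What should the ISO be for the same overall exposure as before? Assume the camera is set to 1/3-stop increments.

ISO 250

Scene light: 1 stop darker.
Shutter speed: 1/400 → 1/320 → 1/250 → 1/200 — 1 stop longer (brighter).
Aperture: f/13 → f/14 → f/16 → f/18 → f/20 → f/22 → f/25 — 2 stops stopped down (darker).
Net so far: 2 stops darker. ISO: 64 → 80 → 100 → 125 → 160 → 200 → 250.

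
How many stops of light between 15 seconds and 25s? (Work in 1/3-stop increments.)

2/3 stop

15 → 20 → 25 — count the steps: 2 third-stops = 2/3 stop.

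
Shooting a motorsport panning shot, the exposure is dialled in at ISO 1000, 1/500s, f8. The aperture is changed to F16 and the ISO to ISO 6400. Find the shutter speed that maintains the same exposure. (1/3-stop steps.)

Aperture: f/8 → f/9 → f/10 → f/11 → f/13 → f/14 → f/16 — 2 stops stopped down (darker).
ISO: 1000 → 1250 → 1600 → 2000 → 2500 → 3200 → 4000 → 5000 → 6400 — 2 2/3 stops higher (brighter).
Net change so far: 2/3 stop brighter. Offset with the shutter speed: 1/500 → 1/640 → 1/800.

1/800s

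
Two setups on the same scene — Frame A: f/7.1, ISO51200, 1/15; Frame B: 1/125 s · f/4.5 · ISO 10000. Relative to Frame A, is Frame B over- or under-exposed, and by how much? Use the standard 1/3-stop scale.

Aperture: f/7.1 → f/6.3 → f/5.6 → f/5 → f/4.5 — 1 1/3 stops opened up (brighter).
Shutter speed: 1/15 → 1/20 → 1/25 → 1/30 → 1/40 → 1/50 → 1/60 → 1/80 → 1/100 → 1/125 — 3 stops faster (darker).
ISO: 51200 → 40000 → 32000 → 25600 → 20000 → 16000 → 12800 → 10000 — 2 1/3 stops dropped (darker).
Net: +1 1/3 −3 −2 1/3 = −4 stops.

4 stops darker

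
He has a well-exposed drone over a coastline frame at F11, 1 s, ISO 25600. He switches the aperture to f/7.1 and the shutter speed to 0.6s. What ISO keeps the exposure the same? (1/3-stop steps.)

Aperture: f/11 → f/10 → f/9 → f/8 → f/7.1 — 1 1/3 stops wider (brighter).
Shutter speed: 1 → 0.8 → 0.6 — 2/3 stop shorter (darker).
Net change so far: 2/3 stop brighter. Offset with the ISO: 25600 → 20000 → 16000.

ISO 16000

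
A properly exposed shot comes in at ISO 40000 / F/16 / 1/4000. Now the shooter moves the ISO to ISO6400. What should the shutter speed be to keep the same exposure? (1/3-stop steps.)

1/640s

ISO: 40000 → 32000 → 25600 → 20000 → 16000 → 12800 → 10000 → 8000 → 6400 — 2 2/3 stops lower (darker).
Need 2 2/3 stops brighter from the shutter speed: 1/4000 → 1/3200 → 1/2500 → 1/2000 → 1/1600 → 1/1250 → 1/1000 → 1/800 → 1/640.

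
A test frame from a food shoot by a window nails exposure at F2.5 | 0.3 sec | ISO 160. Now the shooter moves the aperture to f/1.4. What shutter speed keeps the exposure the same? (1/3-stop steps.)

Aperture: f/2.5 → f/2.2 → f/2 → f/1.8 → f/1.6 → f/1.4 — 1 2/3 stops wider (brighter).
Need 1 2/3 stops darker from the shutter speed: 0.3 → 1/4 → 1/5 → 1/6 → 1/8 → 1/10.

1/10s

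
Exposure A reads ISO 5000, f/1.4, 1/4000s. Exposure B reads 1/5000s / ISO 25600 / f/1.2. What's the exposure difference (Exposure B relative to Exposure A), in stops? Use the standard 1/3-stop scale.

2 1/3 stops brighter

Aperture: f/1.4 → f/1.2 — 1/3 stop larger aperture (brighter).
Shutter speed: 1/4000 → 1/5000 — 1/3 stop shorter (darker).
ISO: 5000 → 6400 → 8000 → 10000 → 12800 → 16000 → 20000 → 25600 — 2 1/3 stops higher (brighter).
Net: +1/3 −1/3 +2 1/3 = +2 1/3 stops.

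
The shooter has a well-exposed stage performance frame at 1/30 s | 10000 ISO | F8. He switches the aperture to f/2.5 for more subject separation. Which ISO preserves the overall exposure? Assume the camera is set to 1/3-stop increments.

Aperture: f/8 → f/7.1 → f/6.3 → f/5.6 → f/5 → f/4.5 → f/4 → f/3.5 → f/3.2 → f/2.8 → f/2.5 — 3 1/3 stops wider (brighter).
Need 3 1/3 stops darker from the ISO: 10000 → 8000 → 6400 → 5000 → 4000 → 3200 → 2500 → 2000 → 1600 → 1250 → 1000.

ISO 1000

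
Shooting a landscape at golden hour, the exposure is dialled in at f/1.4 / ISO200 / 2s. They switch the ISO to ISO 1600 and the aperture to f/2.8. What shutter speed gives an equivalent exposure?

ISO: 200 → 400 → 800 → 1600 — 3 stops raised (brighter).
Aperture: f/1.4 → f/2 → f/2.8 — 2 stops stopped down (darker).
Net change so far: 1 stop brighter. Offset with the shutter speed: 2 → 1.

1 s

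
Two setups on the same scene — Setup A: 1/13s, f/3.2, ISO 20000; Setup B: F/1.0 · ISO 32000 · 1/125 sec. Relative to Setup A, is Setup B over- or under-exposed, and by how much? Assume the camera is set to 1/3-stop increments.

Aperture: f/3.2 → f/2.8 → f/2.5 → f/2.2 → f/2 → f/1.8 → f/1.6 → f/1.4 → f/1.2 → f/1.1 → f/1.0 — 3 1/3 stops larger aperture (brighter).
Shutter speed: 1/13 → 1/15 → 1/20 → 1/25 → 1/30 → 1/40 → 1/50 → 1/60 → 1/80 → 1/100 → 1/125 — 3 1/3 stops faster (darker).
ISO: 20000 → 25600 → 32000 — 2/3 stop higher (brighter).
Net: +3 1/3 −3 1/3 +2/3 = +2/3 stops.

2/3 stop brighter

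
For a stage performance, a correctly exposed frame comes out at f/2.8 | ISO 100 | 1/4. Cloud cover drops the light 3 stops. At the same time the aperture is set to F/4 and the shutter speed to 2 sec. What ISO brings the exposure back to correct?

ISO 200

Scene light: 3 stops darker.
Aperture: f/2.8 → f/4 — 1 stop smaller aperture (darker).
Shutter speed: 1/4 → 1/2 → 1 → 2 — 3 stops slower (brighter).
Net so far: 1 stop darker. ISO: 100 → 200.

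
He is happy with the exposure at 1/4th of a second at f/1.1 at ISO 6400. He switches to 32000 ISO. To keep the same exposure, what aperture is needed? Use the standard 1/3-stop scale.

ISO: 6400 → 8000 → 10000 → 12800 → 16000 → 20000 → 25600 → 32000 — 2 1/3 stops higher (brighter).
Need 2 1/3 stops darker from the aperture: f/1.1 → f/1.2 → f/1.4 → f/1.6 → f/1.8 → f/2 → f/2.2 → f/2.5.

f/2.5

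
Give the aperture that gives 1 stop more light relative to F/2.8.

f/2

Aperture: f/2.8 → f/2 — 1 stop wider (brighter).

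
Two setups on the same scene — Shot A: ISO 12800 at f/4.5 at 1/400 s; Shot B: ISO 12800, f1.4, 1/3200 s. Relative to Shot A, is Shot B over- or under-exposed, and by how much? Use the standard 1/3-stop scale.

1/3 stop brighter

Aperture: f/4.5 → f/4 → f/3.5 → f/3.2 → f/2.8 → f/2.5 → f/2.2 → f/2 → f/1.8 → f/1.6 → f/1.4 — 3 1/3 stops opened up (brighter).
Shutter speed: 1/400 → 1/500 → 1/640 → 1/800 → 1/1000 → 1/1250 → 1/1600 → 1/2000 → 1/2500 → 1/3200 — 3 stops faster (darker).
ISO: unchanged.
Net: +3 1/3 −3 = +1/3 stops.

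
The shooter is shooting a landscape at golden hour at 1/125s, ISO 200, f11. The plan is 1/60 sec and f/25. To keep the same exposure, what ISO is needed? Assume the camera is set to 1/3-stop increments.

ISO 500

Shutter speed: 1/125 → 1/100 → 1/80 → 1/60 — 1 stop slower (brighter).
Aperture: f/11 → f/13 → f/14 → f/16 → f/18 → f/20 → f/22 → f/25 — 2 1/3 stops smaller aperture (darker).
Net change so far: 1 1/3 stops darker. Offset with the ISO: 200 → 250 → 320 → 400 → 500.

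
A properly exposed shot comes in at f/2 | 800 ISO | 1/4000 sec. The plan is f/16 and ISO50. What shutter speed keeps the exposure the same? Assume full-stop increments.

Aperture: f/2 → f/2.8 → f/4 → f/5.6 → f/8 → f/11 → f/16 — 6 stops narrower (darker).
ISO: 800 → 400 → 200 → 100 → 50 — 4 stops lower (darker).
Net change so far: 10 stops darker. Offset with the shutter speed: 1/4000 → 1/2000 → 1/1000 → 1/500 → 1/250 → 1/125 → 1/60 → 1/30 → 1/15 → 1/8 → 1/4.

1/4s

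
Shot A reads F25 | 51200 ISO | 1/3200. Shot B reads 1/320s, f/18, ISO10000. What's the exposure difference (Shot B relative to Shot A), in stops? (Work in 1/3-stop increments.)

2 stops brighter

Aperture: f/25 → f/22 → f/20 → f/18 — 1 stop wider (brighter).
Shutter speed: 1/3200 → 1/2500 → 1/2000 → 1/1600 → 1/1250 → 1/1000 → 1/800 → 1/640 → 1/500 → 1/400 → 1/320 — 3 1/3 stops longer (brighter).
ISO: 51200 → 40000 → 32000 → 25600 → 20000 → 16000 → 12800 → 10000 — 2 1/3 stops lower (darker).
Net: +1 +3 1/3 −2 1/3 = +2 stops.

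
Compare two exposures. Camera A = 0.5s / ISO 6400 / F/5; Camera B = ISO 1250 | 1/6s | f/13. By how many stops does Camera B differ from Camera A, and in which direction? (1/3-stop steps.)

Aperture: f/5 → f/5.6 → f/6.3 → f/7.1 → f/8 → f/9 → f/10 → f/11 → f/13 — 2 2/3 stops smaller aperture (darker).
Shutter speed: 0.5 → 0.4 → 0.3 → 1/4 → 1/5 → 1/6 — 1 2/3 stops faster (darker).
ISO: 6400 → 5000 → 4000 → 3200 → 2500 → 2000 → 1600 → 1250 — 2 1/3 stops dropped (darker).
Net: −2 2/3 −1 2/3 −2 1/3 = −6 2/3 stops.

6 2/3 stops darker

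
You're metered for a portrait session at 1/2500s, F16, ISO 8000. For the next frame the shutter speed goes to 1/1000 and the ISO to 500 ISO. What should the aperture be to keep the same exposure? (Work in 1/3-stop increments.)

f/6.3

Shutter speed: 1/2500 → 1/2000 → 1/1600 → 1/1250 → 1/1000 — 1 1/3 stops slower (brighter).
ISO: 8000 → 6400 → 5000 → 4000 → 3200 → 2500 → 2000 → 1600 → 1250 → 1000 → 800 → 640 → 500 — 4 stops dropped (darker).
Net change so far: 2 2/3 stops darker. Offset with the aperture: f/16 → f/14 → f/13 → f/11 → f/10 → f/9 → f/8 → f/7.1 → f/6.3.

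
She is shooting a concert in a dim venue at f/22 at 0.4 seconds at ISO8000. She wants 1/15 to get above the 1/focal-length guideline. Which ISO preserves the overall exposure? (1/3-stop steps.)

ISO 51200

Shutter speed: 0.4 → 0.3 → 1/4 → 1/5 → 1/6 → 1/8 → 1/10 → 1/13 → 1/15 — 2 2/3 stops faster (darker).
Need 2 2/3 stops brighter from the ISO: 8000 → 10000 → 12800 → 16000 → 20000 → 25600 → 32000 → 40000 → 51200.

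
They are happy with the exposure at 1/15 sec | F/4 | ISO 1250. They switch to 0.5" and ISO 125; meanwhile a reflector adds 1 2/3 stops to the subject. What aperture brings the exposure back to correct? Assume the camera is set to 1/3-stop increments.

f/6.3

Scene light: 1 2/3 stops brighter.
Shutter speed: 1/15 → 1/13 → 1/10 → 1/8 → 1/6 → 1/5 → 1/4 → 0.3 → 0.4 → 0.5 — 3 stops longer (brighter).
ISO: 1250 → 1000 → 800 → 640 → 500 → 400 → 320 → 250 → 200 → 160 → 125 — 3 1/3 stops dropped (darker).
Net so far: 1 1/3 stops brighter. Aperture: f/4 → f/4.5 → f/5 → f/5.6 → f/6.3.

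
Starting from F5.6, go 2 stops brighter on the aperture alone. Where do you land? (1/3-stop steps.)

Aperture: f/5.6 → f/5 → f/4.5 → f/4 → f/3.5 → f/3.2 → f/2.8 — 2 stops opened up (brighter).

f/2.8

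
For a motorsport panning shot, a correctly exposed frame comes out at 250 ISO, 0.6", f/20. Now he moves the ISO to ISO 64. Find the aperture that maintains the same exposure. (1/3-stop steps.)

f/10

ISO: 250 → 200 → 160 → 125 → 100 → 80 → 64 — 2 stops lower (darker).
Need 2 stops brighter from the aperture: f/20 → f/18 → f/16 → f/14 → f/13 → f/11 → f/10.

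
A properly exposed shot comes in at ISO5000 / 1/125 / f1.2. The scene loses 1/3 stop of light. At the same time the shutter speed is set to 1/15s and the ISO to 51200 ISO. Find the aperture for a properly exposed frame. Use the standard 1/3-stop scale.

Scene light: 1/3 stop darker.
Shutter speed: 1/125 → 1/100 → 1/80 → 1/60 → 1/50 → 1/40 → 1/30 → 1/25 → 1/20 → 1/15 — 3 stops slower (brighter).
ISO: 5000 → 6400 → 8000 → 10000 → 12800 → 16000 → 20000 → 25600 → 32000 → 40000 → 51200 — 3 1/3 stops raised (brighter).
Net so far: 6 stops brighter. Aperture: f/1.2 → f/1.4 → f/1.6 → f/1.8 → f/2 → f/2.2 → f/2.5 → f/2.8 → f/3.2 → f/3.5 → f/4 → f/4.5 → f/5 → f/5.6 → f/6.3 → f/7.1 → f/8 → f/9 → f/10.

f/10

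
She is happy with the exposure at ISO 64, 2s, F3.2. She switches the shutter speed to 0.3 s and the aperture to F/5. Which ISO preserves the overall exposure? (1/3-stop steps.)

Shutter speed: 2 → 1.6 → 1.3 → 1 → 0.8 → 0.6 → 0.5 → 0.4 → 0.3 — 2 2/3 stops faster (darker).
Aperture: f/3.2 → f/3.5 → f/4 → f/4.5 → f/5 — 1 1/3 stops smaller aperture (darker).
Net change so far: 4 stops darker. Offset with the ISO: 64 → 80 → 100 → 125 → 160 → 200 → 250 → 320 → 400 → 500 → 640 → 800 → 1000.

ISO 1000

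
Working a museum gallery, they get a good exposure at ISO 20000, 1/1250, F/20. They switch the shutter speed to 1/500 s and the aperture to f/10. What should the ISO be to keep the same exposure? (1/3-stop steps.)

Shutter speed: 1/1250 → 1/1000 → 1/800 → 1/640 → 1/500 — 1 1/3 stops slower (brighter).
Aperture: f/20 → f/18 → f/16 → f/14 → f/13 → f/11 → f/10 — 2 stops larger aperture (brighter).
Net change so far: 3 1/3 stops brighter. Offset with the ISO: 20000 → 16000 → 12800 → 10000 → 8000 → 6400 → 5000 → 4000 → 3200 → 2500 → 2000.

ISO 2000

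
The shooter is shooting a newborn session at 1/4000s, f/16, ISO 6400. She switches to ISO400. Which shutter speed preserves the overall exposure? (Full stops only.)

ISO: 6400 → 3200 → 1600 → 800 → 400 — 4 stops dropped (darker).
Need 4 stops brighter from the shutter speed: 1/4000 → 1/2000 → 1/1000 → 1/500 → 1/250.

1/250s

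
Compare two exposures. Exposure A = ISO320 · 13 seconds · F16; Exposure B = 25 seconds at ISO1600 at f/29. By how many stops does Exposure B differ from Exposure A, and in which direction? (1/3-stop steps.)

1 2/3 stops brighter

Aperture: f/16 → f/18 → f/20 → f/22 → f/25 → f/29 — 1 2/3 stops smaller aperture (darker).
Shutter speed: 13 → 15 → 20 → 25 — 1 stop longer (brighter).
ISO: 320 → 400 → 500 → 640 → 800 → 1000 → 1250 → 1600 — 2 1/3 stops raised (brighter).
Net: −1 2/3 +1 +2 1/3 = +1 2/3 stops.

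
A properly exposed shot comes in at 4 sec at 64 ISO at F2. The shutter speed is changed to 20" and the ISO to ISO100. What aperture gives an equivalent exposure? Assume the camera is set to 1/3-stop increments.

Shutter speed: 4 → 5 → 6 → 8 → 10 → 13 → 15 → 20 — 2 1/3 stops longer (brighter).
ISO: 64 → 80 → 100 — 2/3 stop higher (brighter).
Net change so far: 3 stops brighter. Offset with the aperture: f/2 → f/2.2 → f/2.5 → f/2.8 → f/3.2 → f/3.5 → f/4 → f/4.5 → f/5 → f/5.6.

f/5.6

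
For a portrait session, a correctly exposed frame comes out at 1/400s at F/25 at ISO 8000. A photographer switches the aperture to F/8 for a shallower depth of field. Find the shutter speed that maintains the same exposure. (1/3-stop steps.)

Aperture: f/25 → f/22 → f/20 → f/18 → f/16 → f/14 → f/13 → f/11 → f/10 → f/9 → f/8 — 3 1/3 stops wider (brighter).
Need 3 1/3 stops darker from the shutter speed: 1/400 → 1/500 → 1/640 → 1/800 → 1/1000 → 1/1250 → 1/1600 → 1/2000 → 1/2500 → 1/3200 → 1/4000.

1/4000s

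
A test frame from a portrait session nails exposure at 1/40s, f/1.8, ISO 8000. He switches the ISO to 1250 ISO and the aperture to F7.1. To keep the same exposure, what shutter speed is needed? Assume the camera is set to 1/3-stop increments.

2.5 s

ISO: 8000 → 6400 → 5000 → 4000 → 3200 → 2500 → 2000 → 1600 → 1250 — 2 2/3 stops dropped (darker).
Aperture: f/1.8 → f/2 → f/2.2 → f/2.5 → f/2.8 → f/3.2 → f/3.5 → f/4 → f/4.5 → f/5 → f/5.6 → f/6.3 → f/7.1 — 4 stops smaller aperture (darker).
Net change so far: 6 2/3 stops darker. Offset with the shutter speed: 1/40 → 1/30 → 1/25 → 1/20 → 1/15 → 1/13 → 1/10 → 1/8 → 1/6 → 1/5 → 1/4 → 0.3 → 0.4 → 0.5 → 0.6 → 0.8 → 1 → 1.3 → 1.6 → 2 → 2.5.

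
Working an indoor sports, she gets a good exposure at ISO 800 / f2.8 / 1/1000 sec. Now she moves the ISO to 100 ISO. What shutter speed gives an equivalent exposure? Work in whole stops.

ISO: 800 → 400 → 200 → 100 — 3 stops lower (darker).
Need 3 stops brighter from the shutter speed: 1/1000 → 1/500 → 1/250 → 1/125.

1/125s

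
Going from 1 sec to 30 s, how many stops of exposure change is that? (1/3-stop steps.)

5 stops

1 → 1.3 → 1.6 → 2 → 2.5 → 3.2 → 4 → 5 → 6 → 8 → 10 → 13 → 15 → 20 → 25 → 30 — count the steps: 15 third-stops = 5 stops.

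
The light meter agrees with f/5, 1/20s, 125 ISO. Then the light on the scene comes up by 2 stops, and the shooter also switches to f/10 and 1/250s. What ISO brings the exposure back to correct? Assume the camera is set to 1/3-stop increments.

Scene light: 2 stops brighter.
Aperture: f/5 → f/5.6 → f/6.3 → f/7.1 → f/8 → f/9 → f/10 — 2 stops stopped down (darker).
Shutter speed: 1/20 → 1/25 → 1/30 → 1/40 → 1/50 → 1/60 → 1/80 → 1/100 → 1/125 → 1/160 → 1/200 → 1/250 — 3 2/3 stops shorter (darker).
Net so far: 3 2/3 stops darker. ISO: 125 → 160 → 200 → 250 → 320 → 400 → 500 → 640 → 800 → 1000 → 1250 → 1600.

ISO 1600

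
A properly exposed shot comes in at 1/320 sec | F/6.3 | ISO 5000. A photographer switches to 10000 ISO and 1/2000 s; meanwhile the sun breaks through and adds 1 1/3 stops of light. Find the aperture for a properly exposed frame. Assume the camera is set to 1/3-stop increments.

Scene light: 1 1/3 stops brighter.
ISO: 5000 → 6400 → 8000 → 10000 — 1 stop raised (brighter).
Shutter speed: 1/320 → 1/400 → 1/500 → 1/640 → 1/800 → 1/1000 → 1/1250 → 1/1600 → 1/2000 — 2 2/3 stops faster (darker).
Net so far: 1/3 stop darker. Aperture: f/6.3 → f/5.6.

f/5.6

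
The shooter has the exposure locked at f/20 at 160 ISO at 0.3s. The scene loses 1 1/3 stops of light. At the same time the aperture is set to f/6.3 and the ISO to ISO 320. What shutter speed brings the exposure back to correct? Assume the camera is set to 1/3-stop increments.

1/25s

Scene light: 1 1/3 stops darker.
Aperture: f/20 → f/18 → f/16 → f/14 → f/13 → f/11 → f/10 → f/9 → f/8 → f/7.1 → f/6.3 — 3 1/3 stops opened up (brighter).
ISO: 160 → 200 → 250 → 320 — 1 stop higher (brighter).
Net so far: 3 stops brighter. Shutter speed: 0.3 → 1/4 → 1/5 → 1/6 → 1/8 → 1/10 → 1/13 → 1/15 → 1/20 → 1/25.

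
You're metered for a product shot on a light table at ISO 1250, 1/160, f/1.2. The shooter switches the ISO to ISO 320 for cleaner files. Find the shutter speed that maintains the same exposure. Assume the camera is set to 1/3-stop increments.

ISO: 1250 → 1000 → 800 → 640 → 500 → 400 → 320 — 2 stops lower (darker).
Need 2 stops brighter from the shutter speed: 1/160 → 1/125 → 1/100 → 1/80 → 1/60 → 1/50 → 1/40.

1/40s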